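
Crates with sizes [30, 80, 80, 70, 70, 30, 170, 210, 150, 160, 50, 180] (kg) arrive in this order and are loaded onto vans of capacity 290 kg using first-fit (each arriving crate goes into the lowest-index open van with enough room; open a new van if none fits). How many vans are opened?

6

  30 → van 1 (new)  [load 30/290]
  80 → van 1  [load 110/290]
  80 → van 1  [load 190/290]
  70 → van 1  [load 260/290]
  70 → van 2 (new)  [load 70/290]
  30 → van 1  [load 290/290]
  170 → van 2  [load 240/290]
  210 → van 3 (new)  [load 210/290]
  150 → van 4 (new)  [load 150/290]
  160 → van 5 (new)  [load 160/290]
  50 → van 2  [load 290/290]
  180 → van 6 (new)  [load 180/290]
6 vans opened.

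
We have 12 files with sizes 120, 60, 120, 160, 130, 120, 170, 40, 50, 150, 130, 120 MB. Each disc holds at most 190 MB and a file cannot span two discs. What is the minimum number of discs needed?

9

Total = 170 + 160 + 150 + 130 + 130 + 120 + 120 + 120 + 120 + 60 + 50 + 40 = 1370 MB.
Lower bound: ⌈1370/190⌉ = 8 discs.
Also, 9 files each exceed 95 MB, and no two of those can share a disc, so at least 9 discs are needed.
A packing using 9 discs:
  disc 1: 170 = 170
  disc 2: 160 = 160
  disc 3: 150 + 40 = 190
  disc 4: 130 + 60 = 190
  disc 5: 130 + 50 = 180
  disc 6: 120 = 120
  disc 7: 120 = 120
  disc 8: 120 = 120
  disc 9: 120 = 120
This matches the lower bound, so 9 is optimal.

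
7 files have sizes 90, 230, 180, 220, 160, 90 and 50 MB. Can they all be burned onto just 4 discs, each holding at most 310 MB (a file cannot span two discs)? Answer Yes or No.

A valid assignment using 4 discs:
  disc 1: 230 + 50 = 280
  disc 2: 220 + 90 = 310
  disc 3: 180 + 90 = 270
  disc 4: 160 = 160
Every load is within 310 MB, so 4 discs suffice.

Yes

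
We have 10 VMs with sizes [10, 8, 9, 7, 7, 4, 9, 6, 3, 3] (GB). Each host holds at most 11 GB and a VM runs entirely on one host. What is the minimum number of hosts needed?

Total = 10 + 9 + 9 + 8 + 7 + 7 + 6 + 4 + 3 + 3 = 66 GB.
Lower bound: ⌈66/11⌉ = 6 hosts.
Also, 7 VMs each exceed 11/2 GB, and no two of those can share a host, so at least 7 hosts are needed.
A packing using 7 hosts:
  host 1: 10 = 10
  host 2: 9 = 9
  host 3: 9 = 9
  host 4: 8 + 3 = 11
  host 5: 7 + 4 = 11
  host 6: 7 + 3 = 10
  host 7: 6 = 6
This matches the lower bound, so 7 is optimal.

7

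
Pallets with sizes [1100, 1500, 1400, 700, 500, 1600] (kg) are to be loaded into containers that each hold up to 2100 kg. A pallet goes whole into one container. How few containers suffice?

4

Total = 1600 + 1500 + 1400 + 1100 + 700 + 500 = 6800 kg.
Lower bound: ⌈6800/2100⌉ = 4 containers.
A packing using 4 containers:
  container 1: 1600 + 500 = 2100
  container 2: 1500 = 1500
  container 3: 1400 + 700 = 2100
  container 4: 1100 = 1100
This matches the lower bound, so 4 is optimal.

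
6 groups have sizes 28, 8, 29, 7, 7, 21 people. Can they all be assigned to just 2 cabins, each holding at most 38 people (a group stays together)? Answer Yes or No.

No

Total = 100 people; ⌈100/38⌉ = 3.
At least 3 cabins are required, but only 2 are allowed.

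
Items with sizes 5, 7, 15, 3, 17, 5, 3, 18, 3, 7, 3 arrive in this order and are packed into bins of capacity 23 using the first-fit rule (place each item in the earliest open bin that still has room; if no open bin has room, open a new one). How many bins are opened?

  5 → bin 1 (new)  [load 5/23]
  7 → bin 1  [load 12/23]
  15 → bin 2 (new)  [load 15/23]
  3 → bin 1  [load 15/23]
  17 → bin 3 (new)  [load 17/23]
  5 → bin 1  [load 20/23]
  3 → bin 1  [load 23/23]
  18 → bin 4 (new)  [load 18/23]
  3 → bin 2  [load 18/23]
  7 → bin 5 (new)  [load 7/23]
  3 → bin 2  [load 21/23]
5 bins opened.

5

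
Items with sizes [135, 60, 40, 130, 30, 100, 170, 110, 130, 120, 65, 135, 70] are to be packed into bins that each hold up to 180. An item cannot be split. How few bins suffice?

Total = 170 + 135 + 135 + 130 + 130 + 120 + 110 + 100 + 70 + 65 + 60 + 40 + 30 = 1295.
Lower bound: ⌈1295/180⌉ = 8 bins.
A packing using 8 bins:
  bin 1: 170 = 170
  bin 2: 135 + 40 = 175
  bin 3: 135 + 30 = 165
  bin 4: 130 = 130
  bin 5: 130 = 130
  bin 6: 120 + 60 = 180
  bin 7: 110 + 70 = 180
  bin 8: 100 + 65 = 165
This matches the lower bound, so 8 is optimal.

8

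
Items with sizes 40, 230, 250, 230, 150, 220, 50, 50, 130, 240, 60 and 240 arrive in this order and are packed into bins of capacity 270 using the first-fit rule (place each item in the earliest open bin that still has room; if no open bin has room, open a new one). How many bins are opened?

  40 → bin 1 (new)  [load 40/270]
  230 → bin 1  [load 270/270]
  250 → bin 2 (new)  [load 250/270]
  230 → bin 3 (new)  [load 230/270]
  150 → bin 4 (new)  [load 150/270]
  220 → bin 5 (new)  [load 220/270]
  50 → bin 4  [load 200/270]
  50 → bin 4  [load 250/270]
  130 → bin 6 (new)  [load 130/270]
  240 → bin 7 (new)  [load 240/270]
  60 → bin 6  [load 190/270]
  240 → bin 8 (new)  [load 240/270]
8 bins opened.

8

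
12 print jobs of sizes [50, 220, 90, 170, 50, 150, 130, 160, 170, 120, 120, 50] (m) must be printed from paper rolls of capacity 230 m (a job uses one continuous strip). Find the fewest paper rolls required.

Total = 220 + 170 + 170 + 160 + 150 + 130 + 120 + 120 + 90 + 50 + 50 + 50 = 1480 m.
Lower bound: ⌈1480/230⌉ = 7 paper rolls.
Also, 8 print jobs each exceed 115 m, and no two of those can share a roll, so at least 8 paper rolls are needed.
A packing using 8 paper rolls:
  roll 1: 220 = 220
  roll 2: 170 + 50 = 220
  roll 3: 170 + 50 = 220
  roll 4: 160 + 50 = 210
  roll 5: 150 = 150
  roll 6: 130 + 90 = 220
  roll 7: 120 = 120
  roll 8: 120 = 120
This matches the lower bound, so 8 is optimal.

8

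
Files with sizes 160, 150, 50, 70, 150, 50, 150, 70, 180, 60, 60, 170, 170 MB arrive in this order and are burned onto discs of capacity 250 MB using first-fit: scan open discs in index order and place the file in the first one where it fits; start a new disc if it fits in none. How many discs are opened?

7

  160 → disc 1 (new)  [load 160/250]
  150 → disc 2 (new)  [load 150/250]
  50 → disc 1  [load 210/250]
  70 → disc 2  [load 220/250]
  150 → disc 3 (new)  [load 150/250]
  50 → disc 3  [load 200/250]
  150 → disc 4 (new)  [load 150/250]
  70 → disc 4  [load 220/250]
  180 → disc 5 (new)  [load 180/250]
  60 → disc 5  [load 240/250]
  60 → disc 6 (new)  [load 60/250]
  170 → disc 6  [load 230/250]
  170 → disc 7 (new)  [load 170/250]
7 discs opened.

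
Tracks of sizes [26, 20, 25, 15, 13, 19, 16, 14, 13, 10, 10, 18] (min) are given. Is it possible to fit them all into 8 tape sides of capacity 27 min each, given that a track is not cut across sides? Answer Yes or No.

No

Total = 199 min; ⌈199/27⌉ = 8.
The bound of 8 does not rule out 8, but exhaustive search shows no assignment into 8 tape sides of capacity 27 min exists — the minimum is 9.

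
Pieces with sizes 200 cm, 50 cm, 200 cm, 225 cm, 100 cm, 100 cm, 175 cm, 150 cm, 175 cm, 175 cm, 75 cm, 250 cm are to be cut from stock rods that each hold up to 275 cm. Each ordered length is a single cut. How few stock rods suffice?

Total = 250 + 225 + 200 + 200 + 175 + 175 + 175 + 150 + 100 + 100 + 75 + 50 = 1875 cm.
Lower bound: ⌈1875/275⌉ = 7 stock rods.
Also, 8 pieces each exceed 275/2 cm, and no two of those can share a stock rod, so at least 8 stock rods are needed.
A packing using 8 stock rods:
  stock rod 1: 250 = 250
  stock rod 2: 225 + 50 = 275
  stock rod 3: 200 + 75 = 275
  stock rod 4: 200 = 200
  stock rod 5: 175 + 100 = 275
  stock rod 6: 175 + 100 = 275
  stock rod 7: 175 = 175
  stock rod 8: 150 = 150
This matches the lower bound, so 8 is optimal.

8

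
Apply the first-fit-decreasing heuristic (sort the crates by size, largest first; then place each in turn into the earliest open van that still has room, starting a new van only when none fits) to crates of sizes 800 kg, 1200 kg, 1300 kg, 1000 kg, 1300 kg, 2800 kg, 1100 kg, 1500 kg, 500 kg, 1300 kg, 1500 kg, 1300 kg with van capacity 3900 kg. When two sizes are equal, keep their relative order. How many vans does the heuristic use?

5

Sorted descending: 2800, 1500, 1500, 1300, 1300, 1300, 1300, 1200, 1100, 1000, 800, 500.
  2800 → van 1 (new)  [load 2800/3900]
  1500 → van 2 (new)  [load 1500/3900]
  1500 → van 2  [load 3000/3900]
  1300 → van 3 (new)  [load 1300/3900]
  1300 → van 3  [load 2600/3900]
  1300 → van 3  [load 3900/3900]
  1300 → van 4 (new)  [load 1300/3900]
  1200 → van 4  [load 2500/3900]
  1100 → van 1  [load 3900/3900]
  1000 → van 4  [load 3500/3900]
  800 → van 2  [load 3800/3900]
  500 → van 5 (new)  [load 500/3900]
5 vans opened.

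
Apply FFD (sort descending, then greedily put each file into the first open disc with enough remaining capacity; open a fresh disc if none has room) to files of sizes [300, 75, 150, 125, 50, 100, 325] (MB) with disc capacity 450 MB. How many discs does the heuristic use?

Sorted descending: 325, 300, 150, 125, 100, 75, 50.
  325 → disc 1 (new)  [load 325/450]
  300 → disc 2 (new)  [load 300/450]
  150 → disc 2  [load 450/450]
  125 → disc 1  [load 450/450]
  100 → disc 3 (new)  [load 100/450]
  75 → disc 3  [load 175/450]
  50 → disc 3  [load 225/450]
3 discs opened.

3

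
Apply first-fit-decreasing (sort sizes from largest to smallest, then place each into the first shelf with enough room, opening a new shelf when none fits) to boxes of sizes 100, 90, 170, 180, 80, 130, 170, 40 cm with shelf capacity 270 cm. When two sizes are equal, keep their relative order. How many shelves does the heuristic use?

Sorted descending: 180, 170, 170, 130, 100, 90, 80, 40.
  180 → shelf 1 (new)  [load 180/270]
  170 → shelf 2 (new)  [load 170/270]
  170 → shelf 3 (new)  [load 170/270]
  130 → shelf 4 (new)  [load 130/270]
  100 → shelf 2  [load 270/270]
  90 → shelf 1  [load 270/270]
  80 → shelf 3  [load 250/270]
  40 → shelf 4  [load 170/270]
4 shelves opened.

4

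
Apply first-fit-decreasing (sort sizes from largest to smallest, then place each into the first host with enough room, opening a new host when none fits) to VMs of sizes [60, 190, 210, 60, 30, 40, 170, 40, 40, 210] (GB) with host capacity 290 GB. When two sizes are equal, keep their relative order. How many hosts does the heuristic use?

4

Sorted descending: 210, 210, 190, 170, 60, 60, 40, 40, 40, 30.
  210 → host 1 (new)  [load 210/290]
  210 → host 2 (new)  [load 210/290]
  190 → host 3 (new)  [load 190/290]
  170 → host 4 (new)  [load 170/290]
  60 → host 1  [load 270/290]
  60 → host 2  [load 270/290]
  40 → host 3  [load 230/290]
  40 → host 3  [load 270/290]
  40 → host 4  [load 210/290]
  30 → host 4  [load 240/290]
4 hosts opened.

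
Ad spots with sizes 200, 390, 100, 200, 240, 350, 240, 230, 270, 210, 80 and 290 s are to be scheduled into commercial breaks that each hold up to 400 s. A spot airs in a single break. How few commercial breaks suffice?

9

Total = 390 + 350 + 290 + 270 + 240 + 240 + 230 + 210 + 200 + 200 + 100 + 80 = 2800 s.
Lower bound: ⌈2800/400⌉ = 7 commercial breaks.
Also, 8 ad spots each exceed 200 s, and no two of those can share a break, so at least 8 commercial breaks are needed.
A packing using 9 commercial breaks:
  break 1: 390 = 390
  break 2: 350 = 350
  break 3: 290 + 100 = 390
  break 4: 270 + 80 = 350
  break 5: 240 = 240
  break 6: 240 = 240
  break 7: 230 = 230
  break 8: 210 = 210
  break 9: 200 + 200 = 400
No arrangement into 8 commercial breaks stays within capacity, so 9 is optimal.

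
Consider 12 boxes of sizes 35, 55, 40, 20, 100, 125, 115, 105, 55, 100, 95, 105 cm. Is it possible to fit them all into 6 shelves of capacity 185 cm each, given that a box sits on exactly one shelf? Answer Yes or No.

Total = 950 cm; ⌈950/185⌉ = 6.
7 boxes each exceed half the capacity and cannot share a shelf, forcing at least 7 shelves.
At least 7 shelves are required, but only 6 are allowed.

No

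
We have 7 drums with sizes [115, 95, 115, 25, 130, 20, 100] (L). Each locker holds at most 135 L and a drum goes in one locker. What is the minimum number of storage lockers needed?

Total = 130 + 115 + 115 + 100 + 95 + 25 + 20 = 600 L.
Lower bound: ⌈600/135⌉ = 5 storage lockers.
A packing using 5 storage lockers:
  locker 1: 130 = 130
  locker 2: 115 + 20 = 135
  locker 3: 115 = 115
  locker 4: 100 + 25 = 125
  locker 5: 95 = 95
This matches the lower bound, so 5 is optimal.

5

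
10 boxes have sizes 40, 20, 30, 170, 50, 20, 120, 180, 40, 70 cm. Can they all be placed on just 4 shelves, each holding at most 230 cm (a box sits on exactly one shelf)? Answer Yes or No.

A valid assignment using 4 shelves:
  shelf 1: 180 + 50 = 230
  shelf 2: 170 + 40 + 20 = 230
  shelf 3: 120 + 70 + 40 = 230
  shelf 4: 30 + 20 = 50
Every load is within 230 cm, so 4 shelves suffice.

Yes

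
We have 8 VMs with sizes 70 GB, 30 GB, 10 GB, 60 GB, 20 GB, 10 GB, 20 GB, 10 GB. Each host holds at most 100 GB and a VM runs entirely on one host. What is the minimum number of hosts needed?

3

Total = 70 + 60 + 30 + 20 + 20 + 10 + 10 + 10 = 230 GB.
Lower bound: ⌈230/100⌉ = 3 hosts.
A packing using 3 hosts:
  host 1: 70 + 30 = 100
  host 2: 60 + 20 + 20 = 100
  host 3: 10 + 10 + 10 = 30
This matches the lower bound, so 3 is optimal.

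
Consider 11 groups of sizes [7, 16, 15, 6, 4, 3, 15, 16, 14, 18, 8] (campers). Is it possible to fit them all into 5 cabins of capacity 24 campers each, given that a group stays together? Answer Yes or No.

Total = 122 campers; ⌈122/24⌉ = 6.
At least 6 cabins are required, but only 5 are allowed.

No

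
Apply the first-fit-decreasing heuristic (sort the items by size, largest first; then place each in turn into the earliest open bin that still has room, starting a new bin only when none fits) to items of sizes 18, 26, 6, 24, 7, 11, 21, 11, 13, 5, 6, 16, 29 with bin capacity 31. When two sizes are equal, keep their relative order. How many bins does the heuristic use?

7

Sorted descending: 29, 26, 24, 21, 18, 16, 13, 11, 11, 7, 6, 6, 5.
  29 → bin 1 (new)  [load 29/31]
  26 → bin 2 (new)  [load 26/31]
  24 → bin 3 (new)  [load 24/31]
  21 → bin 4 (new)  [load 21/31]
  18 → bin 5 (new)  [load 18/31]
  16 → bin 6 (new)  [load 16/31]
  13 → bin 5  [load 31/31]
  11 → bin 6  [load 27/31]
  11 → bin 7 (new)  [load 11/31]
  7 → bin 3  [load 31/31]
  6 → bin 4  [load 27/31]
  6 → bin 7  [load 17/31]
  5 → bin 2  [load 31/31]
7 bins opened.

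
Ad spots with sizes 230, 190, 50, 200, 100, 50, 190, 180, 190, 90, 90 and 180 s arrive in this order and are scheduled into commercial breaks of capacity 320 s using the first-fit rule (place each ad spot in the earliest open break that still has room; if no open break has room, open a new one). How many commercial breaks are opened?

7

  230 → break 1 (new)  [load 230/320]
  190 → break 2 (new)  [load 190/320]
  50 → break 1  [load 280/320]
  200 → break 3 (new)  [load 200/320]
  100 → break 2  [load 290/320]
  50 → break 3  [load 250/320]
  190 → break 4 (new)  [load 190/320]
  180 → break 5 (new)  [load 180/320]
  190 → break 6 (new)  [load 190/320]
  90 → break 4  [load 280/320]
  90 → break 5  [load 270/320]
  180 → break 7 (new)  [load 180/320]
7 commercial breaks opened.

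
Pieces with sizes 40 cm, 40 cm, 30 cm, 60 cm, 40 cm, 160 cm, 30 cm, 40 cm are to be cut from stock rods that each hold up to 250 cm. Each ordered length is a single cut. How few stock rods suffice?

2

Total = 160 + 60 + 40 + 40 + 40 + 40 + 30 + 30 = 440 cm.
Lower bound: ⌈440/250⌉ = 2 stock rods.
A packing using 2 stock rods:
  stock rod 1: 160 + 60 + 30 = 250
  stock rod 2: 40 + 40 + 40 + 40 + 30 = 190
This matches the lower bound, so 2 is optimal.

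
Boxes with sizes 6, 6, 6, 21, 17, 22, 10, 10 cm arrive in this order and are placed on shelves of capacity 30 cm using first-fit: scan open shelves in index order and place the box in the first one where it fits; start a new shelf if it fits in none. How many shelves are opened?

  6 → shelf 1 (new)  [load 6/30]
  6 → shelf 1  [load 12/30]
  6 → shelf 1  [load 18/30]
  21 → shelf 2 (new)  [load 21/30]
  17 → shelf 3 (new)  [load 17/30]
  22 → shelf 4 (new)  [load 22/30]
  10 → shelf 1  [load 28/30]
  10 → shelf 3  [load 27/30]
4 shelves opened.

4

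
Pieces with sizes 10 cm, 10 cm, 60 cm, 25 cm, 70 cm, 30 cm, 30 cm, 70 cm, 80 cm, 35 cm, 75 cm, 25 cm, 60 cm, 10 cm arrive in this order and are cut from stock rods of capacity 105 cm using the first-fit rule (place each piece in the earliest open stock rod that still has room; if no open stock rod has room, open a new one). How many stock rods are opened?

  10 → stock rod 1 (new)  [load 10/105]
  10 → stock rod 1  [load 20/105]
  60 → stock rod 1  [load 80/105]
  25 → stock rod 1  [load 105/105]
  70 → stock rod 2 (new)  [load 70/105]
  30 → stock rod 2  [load 100/105]
  30 → stock rod 3 (new)  [load 30/105]
  70 → stock rod 3  [load 100/105]
  80 → stock rod 4 (new)  [load 80/105]
  35 → stock rod 5 (new)  [load 35/105]
  75 → stock rod 6 (new)  [load 75/105]
  25 → stock rod 4  [load 105/105]
  60 → stock rod 5  [load 95/105]
  10 → stock rod 5  [load 105/105]
6 stock rods opened.

6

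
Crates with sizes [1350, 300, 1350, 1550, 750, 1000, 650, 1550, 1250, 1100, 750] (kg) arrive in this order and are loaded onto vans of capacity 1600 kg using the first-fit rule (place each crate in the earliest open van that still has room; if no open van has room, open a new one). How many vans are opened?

  1350 → van 1 (new)  [load 1350/1600]
  300 → van 2 (new)  [load 300/1600]
  1350 → van 3 (new)  [load 1350/1600]
  1550 → van 4 (new)  [load 1550/1600]
  750 → van 2  [load 1050/1600]
  1000 → van 5 (new)  [load 1000/1600]
  650 → van 6 (new)  [load 650/1600]
  1550 → van 7 (new)  [load 1550/1600]
  1250 → van 8 (new)  [load 1250/1600]
  1100 → van 9 (new)  [load 1100/1600]
  750 → van 6  [load 1400/1600]
9 vans opened.

9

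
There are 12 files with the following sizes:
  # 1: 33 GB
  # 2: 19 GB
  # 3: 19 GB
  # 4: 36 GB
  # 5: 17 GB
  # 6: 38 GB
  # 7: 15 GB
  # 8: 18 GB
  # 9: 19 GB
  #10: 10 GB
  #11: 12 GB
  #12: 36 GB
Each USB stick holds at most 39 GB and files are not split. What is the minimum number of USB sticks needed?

8

Total = 38 + 36 + 36 + 33 + 19 + 19 + 19 + 18 + 17 + 15 + 12 + 10 = 272 GB.
Lower bound: ⌈272/39⌉ = 7 USB sticks.
A packing using 8 USB sticks:
  USB stick 1: 38 = 38
  USB stick 2: 36 = 36
  USB stick 3: 36 = 36
  USB stick 4: 33 = 33
  USB stick 5: 19 + 19 = 38
  USB stick 6: 19 + 18 = 37
  USB stick 7: 17 + 15 = 32
  USB stick 8: 12 + 10 = 22
No arrangement into 7 USB sticks stays within capacity, so 8 is optimal.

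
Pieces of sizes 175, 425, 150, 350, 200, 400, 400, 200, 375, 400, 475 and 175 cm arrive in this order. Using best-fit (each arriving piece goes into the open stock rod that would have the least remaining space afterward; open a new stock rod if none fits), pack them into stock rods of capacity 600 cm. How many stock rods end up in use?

  175 → stock rod 1 (new)  [load 175/600]
  425 → stock rod 1  [load 600/600]
  150 → stock rod 2 (new)  [load 150/600]
  350 → stock rod 2  [load 500/600]
  200 → stock rod 3 (new)  [load 200/600]
  400 → stock rod 3  [load 600/600]
  400 → stock rod 4 (new)  [load 400/600]
  200 → stock rod 4  [load 600/600]
  375 → stock rod 5 (new)  [load 375/600]
  400 → stock rod 6 (new)  [load 400/600]
  475 → stock rod 7 (new)  [load 475/600]
  175 → stock rod 6  [load 575/600]
7 stock rods opened.

7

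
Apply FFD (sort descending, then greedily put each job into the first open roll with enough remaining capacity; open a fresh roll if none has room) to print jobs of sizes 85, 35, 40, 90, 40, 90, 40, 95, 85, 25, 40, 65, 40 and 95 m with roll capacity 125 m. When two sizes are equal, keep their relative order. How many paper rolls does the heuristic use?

Sorted descending: 95, 95, 90, 90, 85, 85, 65, 40, 40, 40, 40, 40, 35, 25.
  95 → roll 1 (new)  [load 95/125]
  95 → roll 2 (new)  [load 95/125]
  90 → roll 3 (new)  [load 90/125]
  90 → roll 4 (new)  [load 90/125]
  85 → roll 5 (new)  [load 85/125]
  85 → roll 6 (new)  [load 85/125]
  65 → roll 7 (new)  [load 65/125]
  40 → roll 5  [load 125/125]
  40 → roll 6  [load 125/125]
  40 → roll 7  [load 105/125]
  40 → roll 8 (new)  [load 40/125]
  40 → roll 8  [load 80/125]
  35 → roll 3  [load 125/125]
  25 → roll 1  [load 120/125]
8 paper rolls opened.

8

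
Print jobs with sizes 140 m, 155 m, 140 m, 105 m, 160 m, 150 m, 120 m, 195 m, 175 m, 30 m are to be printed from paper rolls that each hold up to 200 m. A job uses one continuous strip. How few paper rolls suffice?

Total = 195 + 175 + 160 + 155 + 150 + 140 + 140 + 120 + 105 + 30 = 1370 m.
Lower bound: ⌈1370/200⌉ = 7 paper rolls.
Also, 9 print jobs each exceed 100 m, and no two of those can share a roll, so at least 9 paper rolls are needed.
A packing using 9 paper rolls:
  roll 1: 195 = 195
  roll 2: 175 = 175
  roll 3: 160 + 30 = 190
  roll 4: 155 = 155
  roll 5: 150 = 150
  roll 6: 140 = 140
  roll 7: 140 = 140
  roll 8: 120 = 120
  roll 9: 105 = 105
This matches the lower bound, so 9 is optimal.

9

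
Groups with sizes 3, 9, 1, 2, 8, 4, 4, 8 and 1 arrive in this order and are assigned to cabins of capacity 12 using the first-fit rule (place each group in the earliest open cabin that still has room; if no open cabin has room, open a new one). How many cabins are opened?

  3 → cabin 1 (new)  [load 3/12]
  9 → cabin 1  [load 12/12]
  1 → cabin 2 (new)  [load 1/12]
  2 → cabin 2  [load 3/12]
  8 → cabin 2  [load 11/12]
  4 → cabin 3 (new)  [load 4/12]
  4 → cabin 3  [load 8/12]
  8 → cabin 4 (new)  [load 8/12]
  1 → cabin 2  [load 12/12]
4 cabins opened.

4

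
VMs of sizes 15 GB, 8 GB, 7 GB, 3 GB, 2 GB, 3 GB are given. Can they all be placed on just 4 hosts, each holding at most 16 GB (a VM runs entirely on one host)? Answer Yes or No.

A valid assignment using 3 hosts:
  host 1: 15 = 15
  host 2: 8 + 7 = 15
  host 3: 3 + 3 + 2 = 8
That uses only 3 ≤ 4, so 4 hosts are enough.

Yes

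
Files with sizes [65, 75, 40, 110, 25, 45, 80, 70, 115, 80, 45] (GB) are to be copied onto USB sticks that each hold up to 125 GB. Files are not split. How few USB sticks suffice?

Total = 115 + 110 + 80 + 80 + 75 + 70 + 65 + 45 + 45 + 40 + 25 = 750 GB.
Lower bound: ⌈750/125⌉ = 6 USB sticks.
Also, 7 files each exceed 125/2 GB, and no two of those can share a USB stick, so at least 7 USB sticks are needed.
A packing using 7 USB sticks:
  USB stick 1: 115 = 115
  USB stick 2: 110 = 110
  USB stick 3: 80 + 45 = 125
  USB stick 4: 80 + 45 = 125
  USB stick 5: 75 + 40 = 115
  USB stick 6: 70 + 25 = 95
  USB stick 7: 65 = 65
This matches the lower bound, so 7 is optimal.

7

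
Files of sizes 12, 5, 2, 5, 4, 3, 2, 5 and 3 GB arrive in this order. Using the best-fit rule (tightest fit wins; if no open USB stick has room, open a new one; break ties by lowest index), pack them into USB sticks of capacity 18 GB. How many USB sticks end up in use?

  12 → USB stick 1 (new)  [load 12/18]
  5 → USB stick 1  [load 17/18]
  2 → USB stick 2 (new)  [load 2/18]
  5 → USB stick 2  [load 7/18]
  4 → USB stick 2  [load 11/18]
  3 → USB stick 2  [load 14/18]
  2 → USB stick 2  [load 16/18]
  5 → USB stick 3 (new)  [load 5/18]
  3 → USB stick 3  [load 8/18]
3 USB sticks opened.

3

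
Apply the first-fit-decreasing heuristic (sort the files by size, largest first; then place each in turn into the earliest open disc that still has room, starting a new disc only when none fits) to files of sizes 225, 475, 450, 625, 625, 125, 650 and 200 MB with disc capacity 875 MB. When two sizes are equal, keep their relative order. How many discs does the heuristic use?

Sorted descending: 650, 625, 625, 475, 450, 225, 200, 125.
  650 → disc 1 (new)  [load 650/875]
  625 → disc 2 (new)  [load 625/875]
  625 → disc 3 (new)  [load 625/875]
  475 → disc 4 (new)  [load 475/875]
  450 → disc 5 (new)  [load 450/875]
  225 → disc 1  [load 875/875]
  200 → disc 2  [load 825/875]
  125 → disc 3  [load 750/875]
5 discs opened.

5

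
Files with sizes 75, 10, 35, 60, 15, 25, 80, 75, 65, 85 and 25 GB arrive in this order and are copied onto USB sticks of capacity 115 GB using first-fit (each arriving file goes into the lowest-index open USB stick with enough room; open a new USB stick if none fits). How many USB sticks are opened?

6

  75 → USB stick 1 (new)  [load 75/115]
  10 → USB stick 1  [load 85/115]
  35 → USB stick 2 (new)  [load 35/115]
  60 → USB stick 2  [load 95/115]
  15 → USB stick 1  [load 100/115]
  25 → USB stick 3 (new)  [load 25/115]
  80 → USB stick 3  [load 105/115]
  75 → USB stick 4 (new)  [load 75/115]
  65 → USB stick 5 (new)  [load 65/115]
  85 → USB stick 6 (new)  [load 85/115]
  25 → USB stick 4  [load 100/115]
6 USB sticks opened.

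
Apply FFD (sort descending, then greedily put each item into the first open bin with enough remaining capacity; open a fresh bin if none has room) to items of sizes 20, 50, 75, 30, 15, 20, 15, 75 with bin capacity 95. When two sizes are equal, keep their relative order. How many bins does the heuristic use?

4

Sorted descending: 75, 75, 50, 30, 20, 20, 15, 15.
  75 → bin 1 (new)  [load 75/95]
  75 → bin 2 (new)  [load 75/95]
  50 → bin 3 (new)  [load 50/95]
  30 → bin 3  [load 80/95]
  20 → bin 1  [load 95/95]
  20 → bin 2  [load 95/95]
  15 → bin 3  [load 95/95]
  15 → bin 4 (new)  [load 15/95]
4 bins opened.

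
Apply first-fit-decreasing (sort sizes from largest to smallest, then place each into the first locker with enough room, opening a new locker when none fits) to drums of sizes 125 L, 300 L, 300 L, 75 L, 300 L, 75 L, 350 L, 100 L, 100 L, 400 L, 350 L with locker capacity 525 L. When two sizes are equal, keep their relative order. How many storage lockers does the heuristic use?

6

Sorted descending: 400, 350, 350, 300, 300, 300, 125, 100, 100, 75, 75.
  400 → locker 1 (new)  [load 400/525]
  350 → locker 2 (new)  [load 350/525]
  350 → locker 3 (new)  [load 350/525]
  300 → locker 4 (new)  [load 300/525]
  300 → locker 5 (new)  [load 300/525]
  300 → locker 6 (new)  [load 300/525]
  125 → locker 1  [load 525/525]
  100 → locker 2  [load 450/525]
  100 → locker 3  [load 450/525]
  75 → locker 2  [load 525/525]
  75 → locker 3  [load 525/525]
6 storage lockers opened.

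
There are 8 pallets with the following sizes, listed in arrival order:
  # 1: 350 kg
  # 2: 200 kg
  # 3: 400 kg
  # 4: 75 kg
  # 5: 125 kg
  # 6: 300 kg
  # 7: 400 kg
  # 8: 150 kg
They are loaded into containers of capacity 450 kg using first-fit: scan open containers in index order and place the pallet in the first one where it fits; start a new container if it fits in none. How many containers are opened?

5

  350 → container 1 (new)  [load 350/450]
  200 → container 2 (new)  [load 200/450]
  400 → container 3 (new)  [load 400/450]
  75 → container 1  [load 425/450]
  125 → container 2  [load 325/450]
  300 → container 4 (new)  [load 300/450]
  400 → container 5 (new)  [load 400/450]
  150 → container 4  [load 450/450]
5 containers opened.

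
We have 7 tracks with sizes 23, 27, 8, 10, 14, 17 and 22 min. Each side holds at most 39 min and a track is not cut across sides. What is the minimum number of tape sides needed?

Total = 27 + 23 + 22 + 17 + 14 + 10 + 8 = 121 min.
Lower bound: ⌈121/39⌉ = 4 tape sides.
A packing using 4 tape sides:
  side 1: 27 + 10 = 37
  side 2: 23 + 14 = 37
  side 3: 22 + 17 = 39
  side 4: 8 = 8
This matches the lower bound, so 4 is optimal.

4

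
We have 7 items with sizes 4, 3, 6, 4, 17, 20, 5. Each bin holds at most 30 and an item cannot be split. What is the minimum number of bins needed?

2

Total = 20 + 17 + 6 + 5 + 4 + 4 + 3 = 59.
Lower bound: ⌈59/30⌉ = 2 bins.
A packing using 2 bins:
  bin 1: 20 + 6 + 4 = 30
  bin 2: 17 + 5 + 4 + 3 = 29
This matches the lower bound, so 2 is optimal.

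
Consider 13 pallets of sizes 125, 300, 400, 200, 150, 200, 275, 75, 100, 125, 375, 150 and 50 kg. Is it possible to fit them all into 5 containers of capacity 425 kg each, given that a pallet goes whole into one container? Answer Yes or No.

No

Total = 2525 kg; ⌈2525/425⌉ = 6.
At least 6 containers are required, but only 5 are allowed.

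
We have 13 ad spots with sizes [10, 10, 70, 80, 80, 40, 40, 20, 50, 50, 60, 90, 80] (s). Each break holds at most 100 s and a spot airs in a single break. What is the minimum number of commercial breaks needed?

8

Total = 90 + 80 + 80 + 80 + 70 + 60 + 50 + 50 + 40 + 40 + 20 + 10 + 10 = 680 s.
Lower bound: ⌈680/100⌉ = 7 commercial breaks.
A packing using 8 commercial breaks:
  break 1: 90 + 10 = 100
  break 2: 80 + 20 = 100
  break 3: 80 + 10 = 90
  break 4: 80 = 80
  break 5: 70 = 70
  break 6: 60 + 40 = 100
  break 7: 50 + 50 = 100
  break 8: 40 = 40
No arrangement into 7 commercial breaks stays within capacity, so 8 is optimal.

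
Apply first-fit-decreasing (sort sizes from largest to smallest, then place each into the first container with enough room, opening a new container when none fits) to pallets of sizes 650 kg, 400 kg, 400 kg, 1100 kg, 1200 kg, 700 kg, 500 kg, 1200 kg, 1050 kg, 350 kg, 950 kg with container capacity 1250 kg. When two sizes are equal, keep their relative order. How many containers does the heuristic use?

Sorted descending: 1200, 1200, 1100, 1050, 950, 700, 650, 500, 400, 400, 350.
  1200 → container 1 (new)  [load 1200/1250]
  1200 → container 2 (new)  [load 1200/1250]
  1100 → container 3 (new)  [load 1100/1250]
  1050 → container 4 (new)  [load 1050/1250]
  950 → container 5 (new)  [load 950/1250]
  700 → container 6 (new)  [load 700/1250]
  650 → container 7 (new)  [load 650/1250]
  500 → container 6  [load 1200/1250]
  400 → container 7  [load 1050/1250]
  400 → container 8 (new)  [load 400/1250]
  350 → container 8  [load 750/1250]
8 containers opened.

8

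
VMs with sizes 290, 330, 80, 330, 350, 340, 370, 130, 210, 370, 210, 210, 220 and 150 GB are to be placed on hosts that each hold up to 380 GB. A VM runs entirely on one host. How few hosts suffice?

11

Total = 370 + 370 + 350 + 340 + 330 + 330 + 290 + 220 + 210 + 210 + 210 + 150 + 130 + 80 = 3590 GB.
Lower bound: ⌈3590/380⌉ = 10 hosts.
Also, 11 VMs each exceed 190 GB, and no two of those can share a host, so at least 11 hosts are needed.
A packing using 11 hosts:
  host 1: 370 = 370
  host 2: 370 = 370
  host 3: 350 = 350
  host 4: 340 = 340
  host 5: 330 = 330
  host 6: 330 = 330
  host 7: 290 + 80 = 370
  host 8: 220 + 150 = 370
  host 9: 210 + 130 = 340
  host 10: 210 = 210
  host 11: 210 = 210
This matches the lower bound, so 11 is optimal.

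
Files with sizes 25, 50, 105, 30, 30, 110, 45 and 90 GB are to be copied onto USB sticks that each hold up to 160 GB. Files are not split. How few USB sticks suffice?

4

Total = 110 + 105 + 90 + 50 + 45 + 30 + 30 + 25 = 485 GB.
Lower bound: ⌈485/160⌉ = 4 USB sticks.
A packing using 4 USB sticks:
  USB stick 1: 110 + 50 = 160
  USB stick 2: 105 + 45 = 150
  USB stick 3: 90 + 30 + 30 = 150
  USB stick 4: 25 = 25
This matches the lower bound, so 4 is optimal.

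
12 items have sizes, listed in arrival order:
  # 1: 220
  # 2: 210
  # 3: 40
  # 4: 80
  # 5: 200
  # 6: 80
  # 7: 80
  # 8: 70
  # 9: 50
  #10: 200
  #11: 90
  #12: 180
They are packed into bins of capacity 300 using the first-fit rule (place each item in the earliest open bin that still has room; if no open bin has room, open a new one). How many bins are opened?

6

  220 → bin 1 (new)  [load 220/300]
  210 → bin 2 (new)  [load 210/300]
  40 → bin 1  [load 260/300]
  80 → bin 2  [load 290/300]
  200 → bin 3 (new)  [load 200/300]
  80 → bin 3  [load 280/300]
  80 → bin 4 (new)  [load 80/300]
  70 → bin 4  [load 150/300]
  50 → bin 4  [load 200/300]
  200 → bin 5 (new)  [load 200/300]
  90 → bin 4  [load 290/300]
  180 → bin 6 (new)  [load 180/300]
6 bins opened.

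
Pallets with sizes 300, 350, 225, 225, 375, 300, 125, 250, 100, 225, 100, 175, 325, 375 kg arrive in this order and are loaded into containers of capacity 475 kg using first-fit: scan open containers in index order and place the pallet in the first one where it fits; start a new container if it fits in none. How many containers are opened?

8

  300 → container 1 (new)  [load 300/475]
  350 → container 2 (new)  [load 350/475]
  225 → container 3 (new)  [load 225/475]
  225 → container 3  [load 450/475]
  375 → container 4 (new)  [load 375/475]
  300 → container 5 (new)  [load 300/475]
  125 → container 1  [load 425/475]
  250 → container 6 (new)  [load 250/475]
  100 → container 2  [load 450/475]
  225 → container 6  [load 475/475]
  100 → container 4  [load 475/475]
  175 → container 5  [load 475/475]
  325 → container 7 (new)  [load 325/475]
  375 → container 8 (new)  [load 375/475]
8 containers opened.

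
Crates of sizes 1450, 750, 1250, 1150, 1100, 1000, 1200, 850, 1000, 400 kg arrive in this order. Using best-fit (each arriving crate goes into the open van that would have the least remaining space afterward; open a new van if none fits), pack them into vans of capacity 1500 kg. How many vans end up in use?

  1450 → van 1 (new)  [load 1450/1500]
  750 → van 2 (new)  [load 750/1500]
  1250 → van 3 (new)  [load 1250/1500]
  1150 → van 4 (new)  [load 1150/1500]
  1100 → van 5 (new)  [load 1100/1500]
  1000 → van 6 (new)  [load 1000/1500]
  1200 → van 7 (new)  [load 1200/1500]
  850 → van 8 (new)  [load 850/1500]
  1000 → van 9 (new)  [load 1000/1500]
  400 → van 5  [load 1500/1500]
9 vans opened.

9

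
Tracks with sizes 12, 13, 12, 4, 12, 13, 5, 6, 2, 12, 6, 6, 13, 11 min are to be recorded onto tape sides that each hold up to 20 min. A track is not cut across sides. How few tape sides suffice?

8

Total = 13 + 13 + 13 + 12 + 12 + 12 + 12 + 11 + 6 + 6 + 6 + 5 + 4 + 2 = 127 min.
Lower bound: ⌈127/20⌉ = 7 tape sides.
Also, 8 tracks each exceed 10 min, and no two of those can share a side, so at least 8 tape sides are needed.
A packing using 8 tape sides:
  side 1: 13 + 6 = 19
  side 2: 13 + 6 = 19
  side 3: 13 + 6 = 19
  side 4: 12 + 5 + 2 = 19
  side 5: 12 + 4 = 16
  side 6: 12 = 12
  side 7: 12 = 12
  side 8: 11 = 11
This matches the lower bound, so 8 is optimal.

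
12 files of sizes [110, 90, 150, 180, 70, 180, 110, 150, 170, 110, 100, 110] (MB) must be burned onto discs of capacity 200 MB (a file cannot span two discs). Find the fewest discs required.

Total = 180 + 180 + 170 + 150 + 150 + 110 + 110 + 110 + 110 + 100 + 90 + 70 = 1530 MB.
Lower bound: ⌈1530/200⌉ = 8 discs.
Also, 9 files each exceed 100 MB, and no two of those can share a disc, so at least 9 discs are needed.
A packing using 10 discs:
  disc 1: 180 = 180
  disc 2: 180 = 180
  disc 3: 170 = 170
  disc 4: 150 = 150
  disc 5: 150 = 150
  disc 6: 110 + 90 = 200
  disc 7: 110 + 70 = 180
  disc 8: 110 = 110
  disc 9: 110 = 110
  disc 10: 100 = 100
No arrangement into 9 discs stays within capacity, so 10 is optimal.

10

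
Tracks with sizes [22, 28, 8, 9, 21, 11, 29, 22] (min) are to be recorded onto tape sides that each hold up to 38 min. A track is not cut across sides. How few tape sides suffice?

Total = 29 + 28 + 22 + 22 + 21 + 11 + 9 + 8 = 150 min.
Lower bound: ⌈150/38⌉ = 4 tape sides.
Also, 5 tracks each exceed 19 min, and no two of those can share a side, so at least 5 tape sides are needed.
A packing using 5 tape sides:
  side 1: 29 + 9 = 38
  side 2: 28 + 8 = 36
  side 3: 22 + 11 = 33
  side 4: 22 = 22
  side 5: 21 = 21
This matches the lower bound, so 5 is optimal.

5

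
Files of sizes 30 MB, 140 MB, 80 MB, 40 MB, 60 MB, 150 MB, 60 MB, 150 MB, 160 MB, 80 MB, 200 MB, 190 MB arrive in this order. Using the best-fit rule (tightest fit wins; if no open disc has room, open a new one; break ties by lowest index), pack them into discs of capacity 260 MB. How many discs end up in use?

6

  30 → disc 1 (new)  [load 30/260]
  140 → disc 1  [load 170/260]
  80 → disc 1  [load 250/260]
  40 → disc 2 (new)  [load 40/260]
  60 → disc 2  [load 100/260]
  150 → disc 2  [load 250/260]
  60 → disc 3 (new)  [load 60/260]
  150 → disc 3  [load 210/260]
  160 → disc 4 (new)  [load 160/260]
  80 → disc 4  [load 240/260]
  200 → disc 5 (new)  [load 200/260]
  190 → disc 6 (new)  [load 190/260]
6 discs opened.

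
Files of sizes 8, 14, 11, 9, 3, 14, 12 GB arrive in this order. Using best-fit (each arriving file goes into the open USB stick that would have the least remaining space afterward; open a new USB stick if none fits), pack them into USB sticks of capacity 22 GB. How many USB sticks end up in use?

4

  8 → USB stick 1 (new)  [load 8/22]
  14 → USB stick 1  [load 22/22]
  11 → USB stick 2 (new)  [load 11/22]
  9 → USB stick 2  [load 20/22]
  3 → USB stick 3 (new)  [load 3/22]
  14 → USB stick 3  [load 17/22]
  12 → USB stick 4 (new)  [load 12/22]
4 USB sticks opened.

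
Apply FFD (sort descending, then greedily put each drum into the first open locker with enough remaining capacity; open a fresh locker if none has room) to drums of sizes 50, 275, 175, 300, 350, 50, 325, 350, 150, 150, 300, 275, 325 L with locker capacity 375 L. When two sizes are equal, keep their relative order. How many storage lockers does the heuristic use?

10

Sorted descending: 350, 350, 325, 325, 300, 300, 275, 275, 175, 150, 150, 50, 50.
  350 → locker 1 (new)  [load 350/375]
  350 → locker 2 (new)  [load 350/375]
  325 → locker 3 (new)  [load 325/375]
  325 → locker 4 (new)  [load 325/375]
  300 → locker 5 (new)  [load 300/375]
  300 → locker 6 (new)  [load 300/375]
  275 → locker 7 (new)  [load 275/375]
  275 → locker 8 (new)  [load 275/375]
  175 → locker 9 (new)  [load 175/375]
  150 → locker 9  [load 325/375]
  150 → locker 10 (new)  [load 150/375]
  50 → locker 3  [load 375/375]
  50 → locker 4  [load 375/375]
10 storage lockers opened.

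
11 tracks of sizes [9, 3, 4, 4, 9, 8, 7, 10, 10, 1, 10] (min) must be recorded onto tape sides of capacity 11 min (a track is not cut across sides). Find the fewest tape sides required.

8

Total = 10 + 10 + 10 + 9 + 9 + 8 + 7 + 4 + 4 + 3 + 1 = 75 min.
Lower bound: ⌈75/11⌉ = 7 tape sides.
A packing using 8 tape sides:
  side 1: 10 + 1 = 11
  side 2: 10 = 10
  side 3: 10 = 10
  side 4: 9 = 9
  side 5: 9 = 9
  side 6: 8 + 3 = 11
  side 7: 7 + 4 = 11
  side 8: 4 = 4
No arrangement into 7 tape sides stays within capacity, so 8 is optimal.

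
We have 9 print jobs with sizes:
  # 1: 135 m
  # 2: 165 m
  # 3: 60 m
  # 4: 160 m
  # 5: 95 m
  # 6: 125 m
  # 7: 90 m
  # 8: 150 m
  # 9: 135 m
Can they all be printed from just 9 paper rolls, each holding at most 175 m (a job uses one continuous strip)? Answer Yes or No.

Yes

A valid assignment using 8 paper rolls:
  roll 1: 165 = 165
  roll 2: 160 = 160
  roll 3: 150 = 150
  roll 4: 135 = 135
  roll 5: 135 = 135
  roll 6: 125 = 125
  roll 7: 95 + 60 = 155
  roll 8: 90 = 90
That uses only 8 ≤ 9, so 9 paper rolls are enough.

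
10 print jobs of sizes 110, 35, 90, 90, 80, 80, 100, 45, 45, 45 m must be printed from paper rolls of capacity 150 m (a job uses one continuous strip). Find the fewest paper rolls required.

Total = 110 + 100 + 90 + 90 + 80 + 80 + 45 + 45 + 45 + 35 = 720 m.
Lower bound: ⌈720/150⌉ = 5 paper rolls.
Also, 6 print jobs each exceed 75 m, and no two of those can share a roll, so at least 6 paper rolls are needed.
A packing using 6 paper rolls:
  roll 1: 110 + 35 = 145
  roll 2: 100 + 45 = 145
  roll 3: 90 + 45 = 135
  roll 4: 90 + 45 = 135
  roll 5: 80 = 80
  roll 6: 80 = 80
This matches the lower bound, so 6 is optimal.

6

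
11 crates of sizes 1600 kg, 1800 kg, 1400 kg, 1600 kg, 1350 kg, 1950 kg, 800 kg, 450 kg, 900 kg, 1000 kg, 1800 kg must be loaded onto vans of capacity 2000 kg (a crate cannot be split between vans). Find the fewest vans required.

9

Total = 1950 + 1800 + 1800 + 1600 + 1600 + 1400 + 1350 + 1000 + 900 + 800 + 450 = 14650 kg.
Lower bound: ⌈14650/2000⌉ = 8 vans.
A packing using 9 vans:
  van 1: 1950 = 1950
  van 2: 1800 = 1800
  van 3: 1800 = 1800
  van 4: 1600 = 1600
  van 5: 1600 = 1600
  van 6: 1400 + 450 = 1850
  van 7: 1350 = 1350
  van 8: 1000 + 900 = 1900
  van 9: 800 = 800
No arrangement into 8 vans stays within capacity, so 9 is optimal.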